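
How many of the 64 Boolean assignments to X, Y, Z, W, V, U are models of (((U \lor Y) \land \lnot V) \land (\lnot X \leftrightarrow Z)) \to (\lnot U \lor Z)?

Initial set: {((((U \lor Y) \land \lnot V) \land (\lnot X \leftrightarrow Z)) \to (\lnot U \lor Z))}.
((((U \lor Y) \land \lnot V) \land (\lnot X \leftrightarrow Z)) \to (\lnot U \lor Z)): β-rule — branch into \lnot (((U \lor Y) \land \lnot V) \land (\lnot X \leftrightarrow Z))  //  (\lnot U \lor Z).
  branch 1 (add \lnot (((U \lor Y) \land \lnot V) \land (\lnot X \leftrightarrow Z))):
    \lnot (((U \lor Y) \land \lnot V) \land (\lnot X \leftrightarrow Z)): β-rule — branch into \lnot ((U \lor Y) \land \lnot V)  //  \lnot (\lnot X \leftrightarrow Z).
      branch 1.1 (add \lnot ((U \lor Y) \land \lnot V)):
        \lnot ((U \lor Y) \land \lnot V): β-rule — branch into \lnot (U \lor Y)  //  \lnot \lnot V.
          branch 1.1.1 (add \lnot (U \lor Y)):
            \lnot (U \lor Y): α-rule — add \lnot U, \lnot Y.
            ○ open, literals {U=false, Y=false}.
          branch 1.1.2 (add \lnot \lnot V):
            ○ open, literals {V=true}.
      branch 1.2 (add \lnot (\lnot X \leftrightarrow Z)):
        \lnot (\lnot X \leftrightarrow Z): β-rule — branch into \lnot X, \lnot Z  //  \lnot \lnot X, Z.
          branch 1.2.1 (add \lnot X, \lnot Z):
            ○ open, literals {X=false, Z=false}.
          branch 1.2.2 (add \lnot \lnot X, Z):
            ○ open, literals {X=true, Z=true}.
  branch 2 (add (\lnot U \lor Z)):
    (\lnot U \lor Z): β-rule — branch into \lnot U  //  Z.
      branch 2.1 (add \lnot U):
        ○ open, literals {U=false}.
      branch 2.2 (add Z):
        ○ open, literals {Z=true}.
0 branches closed, 6 open.
Each open branch fixes some atoms; the unmentioned ones are free. Counting distinct full assignments: branch {U=false, Y=false} (X, Z, W, V) contributes 16 new; branch {V=true} (X, Y, Z, W, U) contributes 24 new; branch {X=false, Z=false} (Y, W, V, U) contributes 6 new; branch {X=true, Z=true} (Y, W, V, U) contributes 6 new; branch {U=false} (X, Y, Z, W, V) contributes 4 new; branch {Z=true} (X, Y, W, V, U) contributes 4 new. Total: 60.

60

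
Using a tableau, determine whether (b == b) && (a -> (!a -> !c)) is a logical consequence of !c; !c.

Yes

Initial set: {T !c; T !c; F ((b == b) && (a -> (!a -> !c)))}.
F ((b == b) && (a -> (!a -> !c))): β-rule — branch into F (b == b)  //  F (a -> (!a -> !c)).
  branch 1 (add F (b == b)):
    F (b == b): β-rule — branch into T b, F b  //  F b, T b.
      branch 1.1 (add T b, F b):
        × closes — contains both b and !b.
      branch 1.2 (add F b, T b):
        × closes — contains both b and !b.
  branch 2 (add F (a -> (!a -> !c))):
    F (a -> (!a -> !c)): α-rule — add T a, F (!a -> !c).
    F (!a -> !c): α-rule — add T !a, F !c.
    × closes — contains both a and !a.
All 3 branches close.
Every branch closed, so the premises entail the conclusion.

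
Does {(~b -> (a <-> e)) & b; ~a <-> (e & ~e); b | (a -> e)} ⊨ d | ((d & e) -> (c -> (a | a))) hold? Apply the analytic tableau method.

Yes

Initial set: {((~b -> (a <-> e)) & b); (~a <-> (e & ~e)); (b | (a -> e)); ~(d | ((d & e) -> (c -> (a | a))))}.
((~b -> (a <-> e)) & b): α-rule — add (~b -> (a <-> e)), b.
~(d | ((d & e) -> (c -> (a | a)))): α-rule — add ~d, ~((d & e) -> (c -> (a | a))).
~((d & e) -> (c -> (a | a))): α-rule — add (d & e), ~(c -> (a | a)).
(d & e): α-rule — add d, e.
× closes — contains both d and ~d.
All 1 branch closes.
Every branch closed, so the premises entail the conclusion.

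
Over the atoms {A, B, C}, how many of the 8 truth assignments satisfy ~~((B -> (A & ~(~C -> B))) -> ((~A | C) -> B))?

Initial set: {~~((B -> (A & ~(~C -> B))) -> ((~A | C) -> B))}.
~~((B -> (A & ~(~C -> B))) -> ((~A | C) -> B)): drop double negation, giving ((B -> (A & ~(~C -> B))) -> ((~A | C) -> B)).
((B -> (A & ~(~C -> B))) -> ((~A | C) -> B)): β-rule — branch into ~(B -> (A & ~(~C -> B)))  //  ((~A | C) -> B).
  branch 1 (add ~(B -> (A & ~(~C -> B)))):
    ~(B -> (A & ~(~C -> B))): α-rule — add B, ~(A & ~(~C -> B)).
    ~(A & ~(~C -> B)): β-rule — branch into ~A  //  ~~(~C -> B).
      branch 1.1 (add ~A):
        ○ open, literals {A=false, B=true}.
      branch 1.2 (add ~~(~C -> B)):
        ~~(~C -> B): β-rule — branch into ~~C  //  B.
          branch 1.2.1 (add ~~C):
            ○ open, literals {B=true, C=true}.
          branch 1.2.2 (add B):
            ○ open, literals {B=true}.
  branch 2 (add ((~A | C) -> B)):
    ((~A | C) -> B): β-rule — branch into ~(~A | C)  //  B.
      branch 2.1 (add ~(~A | C)):
        ~(~A | C): α-rule — add ~~A, ~C.
        ○ open, literals {A=true, C=false}.
      branch 2.2 (add B):
        ○ open, literals {B=true}.
0 branches closed, 5 open.
Each open branch fixes some atoms; the unmentioned ones are free. Counting distinct full assignments: branch {A=false, B=true} (C) contributes 2 new; branch {B=true, C=true} (A) contributes 1 new; branch {B=true} (A, C) contributes 1 new; branch {A=true, C=false} (B) contributes 1 new; branch {B=true} (A, C) contributes 0 new. Total: 5.

5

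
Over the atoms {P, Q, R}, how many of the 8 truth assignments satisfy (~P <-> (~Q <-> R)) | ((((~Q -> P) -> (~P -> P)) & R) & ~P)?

Initial set: {T ((~P <-> (~Q <-> R)) | ((((~Q -> P) -> (~P -> P)) & R) & ~P))}.
T ((~P <-> (~Q <-> R)) | ((((~Q -> P) -> (~P -> P)) & R) & ~P)): β-rule — branch into T (~P <-> (~Q <-> R))  //  T ((((~Q -> P) -> (~P -> P)) & R) & ~P).
  branch 1 (add T (~P <-> (~Q <-> R))):
    T (~P <-> (~Q <-> R)): β-rule — branch into T ~P, T (~Q <-> R)  //  F ~P, F (~Q <-> R).
      branch 1.1 (add T ~P, T (~Q <-> R)):
        T (~Q <-> R): β-rule — branch into T ~Q, T R  //  F ~Q, F R.
          branch 1.1.1 (add T ~Q, T R):
            ○ open, literals {P=F, Q=F, R=T}.
          branch 1.1.2 (add F ~Q, F R):
            ○ open, literals {P=F, Q=T, R=F}.
      branch 1.2 (add F ~P, F (~Q <-> R)):
        F (~Q <-> R): β-rule — branch into T ~Q, F R  //  F ~Q, T R.
          branch 1.2.1 (add T ~Q, F R):
            ○ open, literals {P=T, Q=F, R=F}.
          branch 1.2.2 (add F ~Q, T R):
            ○ open, literals {P=T, Q=T, R=T}.
  branch 2 (add T ((((~Q -> P) -> (~P -> P)) & R) & ~P)):
    T ((((~Q -> P) -> (~P -> P)) & R) & ~P): α-rule — add T (((~Q -> P) -> (~P -> P)) & R), T ~P.
    T (((~Q -> P) -> (~P -> P)) & R): α-rule — add T ((~Q -> P) -> (~P -> P)), T R.
    T ((~Q -> P) -> (~P -> P)): β-rule — branch into F (~Q -> P)  //  T (~P -> P).
      branch 2.1 (add F (~Q -> P)):
        F (~Q -> P): α-rule — add T ~Q, F P.
        ○ open, literals {P=F, Q=F, R=T}.
      branch 2.2 (add T (~P -> P)):
        T (~P -> P): β-rule — branch into F ~P  //  T P.
          branch 2.2.1 (add F ~P):
            × closes — contains both P and ~P.
          branch 2.2.2 (add T P):
            × closes — contains both P and ~P.
2 branches closed, 5 open.
Each open branch fixes some atoms; the unmentioned ones are free. Counting distinct full assignments: branch {P=F, Q=F, R=T} (none free) contributes 1 new; branch {P=F, Q=T, R=F} (none free) contributes 1 new; branch {P=T, Q=F, R=F} (none free) contributes 1 new; branch {P=T, Q=T, R=T} (none free) contributes 1 new; branch {P=F, Q=F, R=T} (none free) contributes 0 new. Total: 4.

4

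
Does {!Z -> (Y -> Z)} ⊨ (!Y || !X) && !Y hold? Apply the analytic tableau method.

Initial set: {(!Z -> (Y -> Z)); !((!Y || !X) && !Y)}.
(!Z -> (Y -> Z)): β-rule — branch into !!Z  //  (Y -> Z).
  branch 1 (add !!Z):
    !((!Y || !X) && !Y): β-rule — branch into !(!Y || !X)  //  !!Y.
      branch 1.1 (add !(!Y || !X)):
        !(!Y || !X): α-rule — add !!Y, !!X.
        ○ open, literals {X=true, Y=true, Z=true}.
      branch 1.2 (add !!Y):
        ○ open, literals {Y=true, Z=true}.
  branch 2 (add (Y -> Z)):
    !((!Y || !X) && !Y): β-rule — branch into !(!Y || !X)  //  !!Y.
      branch 2.1 (add !(!Y || !X)):
        !(!Y || !X): α-rule — add !!Y, !!X.
        (Y -> Z): β-rule — branch into !Y  //  Z.
          branch 2.1.1 (add !Y):
            × closes — contains both Y and !Y.
          branch 2.1.2 (add Z):
            ○ open, literals {X=true, Y=true, Z=true}.
      branch 2.2 (add !!Y):
        (Y -> Z): β-rule — branch into !Y  //  Z.
          branch 2.2.1 (add !Y):
            × closes — contains both Y and !Y.
          branch 2.2.2 (add Z):
            ○ open, literals {Y=true, Z=true}.
2 branches closed, 4 open.
An open branch gives a countermodel: X=true, Y=true, Z=true (unmentioned atoms arbitrary); the premises hold there but the conclusion fails.

No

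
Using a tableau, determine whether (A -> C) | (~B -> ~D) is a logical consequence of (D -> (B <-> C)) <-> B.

Yes

Initial set: {T ((D -> (B <-> C)) <-> B); F ((A -> C) | (~B -> ~D))}.
F ((A -> C) | (~B -> ~D)): α-rule — add F (A -> C), F (~B -> ~D).
F (A -> C): α-rule — add T A, F C.
F (~B -> ~D): α-rule — add T ~B, F ~D.
T ((D -> (B <-> C)) <-> B): β-rule — branch into T (D -> (B <-> C)), T B  //  F (D -> (B <-> C)), F B.
  branch 1 (add T (D -> (B <-> C)), T B):
    × closes — contains both B and ~B.
  branch 2 (add F (D -> (B <-> C)), F B):
    F (D -> (B <-> C)): α-rule — add T D, F (B <-> C).
    F (B <-> C): β-rule — branch into T B, F C  //  F B, T C.
      branch 2.1 (add T B, F C):
        × closes — contains both B and ~B.
      branch 2.2 (add F B, T C):
        × closes — contains both C and ~C.
All 3 branches close.
Every branch closed, so the premises entail the conclusion.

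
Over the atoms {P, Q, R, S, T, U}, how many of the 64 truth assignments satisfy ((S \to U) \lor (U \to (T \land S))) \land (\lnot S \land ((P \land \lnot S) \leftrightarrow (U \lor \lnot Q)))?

16

Initial set: {(((S \to U) \lor (U \to (T \land S))) \land (\lnot S \land ((P \land \lnot S) \leftrightarrow (U \lor \lnot Q))))}.
(((S \to U) \lor (U \to (T \land S))) \land (\lnot S \land ((P \land \lnot S) \leftrightarrow (U \lor \lnot Q)))): α-rule — add ((S \to U) \lor (U \to (T \land S))), (\lnot S \land ((P \land \lnot S) \leftrightarrow (U \lor \lnot Q))).
(\lnot S \land ((P \land \lnot S) \leftrightarrow (U \lor \lnot Q))): α-rule — add \lnot S, ((P \land \lnot S) \leftrightarrow (U \lor \lnot Q)).
((S \to U) \lor (U \to (T \land S))): β-rule — branch into (S \to U)  //  (U \to (T \land S)).
  branch 1 (add (S \to U)):
    ((P \land \lnot S) \leftrightarrow (U \lor \lnot Q)): β-rule — branch into (P \land \lnot S), (U \lor \lnot Q)  //  \lnot (P \land \lnot S), \lnot (U \lor \lnot Q).
      branch 1.1 (add (P \land \lnot S), (U \lor \lnot Q)):
        (P \land \lnot S): α-rule — add P, \lnot S.
        (S \to U): β-rule — branch into \lnot S  //  U.
          branch 1.1.1 (add \lnot S):
            (U \lor \lnot Q): β-rule — branch into U  //  \lnot Q.
              branch 1.1.1.1 (add U):
                ○ open, literals {P=1, S=0, U=1}.
              branch 1.1.1.2 (add \lnot Q):
                ○ open, literals {P=1, Q=0, S=0}.
          branch 1.1.2 (add U):
            (U \lor \lnot Q): β-rule — branch into U  //  \lnot Q.
              branch 1.1.2.1 (add U):
                ○ open, literals {P=1, S=0, U=1}.
              branch 1.1.2.2 (add \lnot Q):
                ○ open, literals {P=1, Q=0, S=0, U=1}.
      branch 1.2 (add \lnot (P \land \lnot S), \lnot (U \lor \lnot Q)):
        \lnot (U \lor \lnot Q): α-rule — add \lnot U, \lnot \lnot Q.
        (S \to U): β-rule — branch into \lnot S  //  U.
          branch 1.2.1 (add \lnot S):
            \lnot (P \land \lnot S): β-rule — branch into \lnot P  //  \lnot \lnot S.
              branch 1.2.1.1 (add \lnot P):
                ○ open, literals {P=0, Q=1, S=0, U=0}.
              branch 1.2.1.2 (add \lnot \lnot S):
                × closes — contains both S and \lnot S.
          branch 1.2.2 (add U):
            × closes — contains both U and \lnot U.
  branch 2 (add (U \to (T \land S))):
    ((P \land \lnot S) \leftrightarrow (U \lor \lnot Q)): β-rule — branch into (P \land \lnot S), (U \lor \lnot Q)  //  \lnot (P \land \lnot S), \lnot (U \lor \lnot Q).
      branch 2.1 (add (P \land \lnot S), (U \lor \lnot Q)):
        (P \land \lnot S): α-rule — add P, \lnot S.
        (U \to (T \land S)): β-rule — branch into \lnot U  //  (T \land S).
          branch 2.1.1 (add \lnot U):
            (U \lor \lnot Q): β-rule — branch into U  //  \lnot Q.
              branch 2.1.1.1 (add U):
                × closes — contains both U and \lnot U.
              branch 2.1.1.2 (add \lnot Q):
                ○ open, literals {P=1, Q=0, S=0, U=0}.
          branch 2.1.2 (add (T \land S)):
            (T \land S): α-rule — add T, S.
            × closes — contains both S and \lnot S.
      branch 2.2 (add \lnot (P \land \lnot S), \lnot (U \lor \lnot Q)):
        \lnot (U \lor \lnot Q): α-rule — add \lnot U, \lnot \lnot Q.
        (U \to (T \land S)): β-rule — branch into \lnot U  //  (T \land S).
          branch 2.2.1 (add \lnot U):
            \lnot (P \land \lnot S): β-rule — branch into \lnot P  //  \lnot \lnot S.
              branch 2.2.1.1 (add \lnot P):
                ○ open, literals {P=0, Q=1, S=0, U=0}.
              branch 2.2.1.2 (add \lnot \lnot S):
                × closes — contains both S and \lnot S.
          branch 2.2.2 (add (T \land S)):
            (T \land S): α-rule — add T, S.
            × closes — contains both S and \lnot S.
6 branches closed, 7 open.
Each open branch fixes some atoms; the unmentioned ones are free. Counting distinct full assignments: branch {P=1, S=0, U=1} (Q, R, T) contributes 8 new; branch {P=1, Q=0, S=0} (R, T, U) contributes 4 new; branch {P=1, S=0, U=1} (Q, R, T) contributes 0 new; branch {P=1, Q=0, S=0, U=1} (R, T) contributes 0 new; branch {P=0, Q=1, S=0, U=0} (R, T) contributes 4 new; branch {P=1, Q=0, S=0, U=0} (R, T) contributes 0 new; branch {P=0, Q=1, S=0, U=0} (R, T) contributes 0 new. Total: 16.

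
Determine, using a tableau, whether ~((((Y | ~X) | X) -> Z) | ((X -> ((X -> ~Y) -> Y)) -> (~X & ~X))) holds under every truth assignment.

Not valid

Assume the negation and expand:
Initial set: {~~((((Y | ~X) | X) -> Z) | ((X -> ((X -> ~Y) -> Y)) -> (~X & ~X)))}.
~~((((Y | ~X) | X) -> Z) | ((X -> ((X -> ~Y) -> Y)) -> (~X & ~X))): β-rule — branch into (((Y | ~X) | X) -> Z)  //  ((X -> ((X -> ~Y) -> Y)) -> (~X & ~X)).
  branch 1 (add (((Y | ~X) | X) -> Z)):
    (((Y | ~X) | X) -> Z): β-rule — branch into ~((Y | ~X) | X)  //  Z.
      branch 1.1 (add ~((Y | ~X) | X)):
        ~((Y | ~X) | X): α-rule — add ~(Y | ~X), ~X.
        ~(Y | ~X): α-rule — add ~Y, ~~X.
        × closes — contains both X and ~X.
      branch 1.2 (add Z):
        ○ open, literals {Z=true}.
  branch 2 (add ((X -> ((X -> ~Y) -> Y)) -> (~X & ~X))):
    ((X -> ((X -> ~Y) -> Y)) -> (~X & ~X)): β-rule — branch into ~(X -> ((X -> ~Y) -> Y))  //  (~X & ~X).
      branch 2.1 (add ~(X -> ((X -> ~Y) -> Y))):
        ~(X -> ((X -> ~Y) -> Y)): α-rule — add X, ~((X -> ~Y) -> Y).
        ~((X -> ~Y) -> Y): α-rule — add (X -> ~Y), ~Y.
        (X -> ~Y): β-rule — branch into ~X  //  ~Y.
          branch 2.1.1 (add ~X):
            × closes — contains both X and ~X.
          branch 2.1.2 (add ~Y):
            ○ open, literals {X=true, Y=false}.
      branch 2.2 (add (~X & ~X)):
        (~X & ~X): α-rule — add ~X, ~X.
        ○ open, literals {X=false}.
2 branches closed, 3 open.
An open branch gives a countermodel: Z=true (unmentioned atoms arbitrary); under it the original formula is false.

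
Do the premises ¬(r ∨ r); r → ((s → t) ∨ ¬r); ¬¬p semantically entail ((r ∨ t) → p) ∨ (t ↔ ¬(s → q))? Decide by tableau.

Initial set: {T ¬(r ∨ r); T (r → ((s → t) ∨ ¬r)); T ¬¬p; F (((r ∨ t) → p) ∨ (t ↔ ¬(s → q)))}.
T ¬(r ∨ r): α-rule — add F r, F r.
T ¬¬p: drop double negation, giving T p.
F (((r ∨ t) → p) ∨ (t ↔ ¬(s → q))): α-rule — add F ((r ∨ t) → p), F (t ↔ ¬(s → q)).
F ((r ∨ t) → p): α-rule — add T (r ∨ t), F p.
× closes — contains both p and ¬p.
All 1 branch closes.
Every branch closed, so the premises entail the conclusion.

Yes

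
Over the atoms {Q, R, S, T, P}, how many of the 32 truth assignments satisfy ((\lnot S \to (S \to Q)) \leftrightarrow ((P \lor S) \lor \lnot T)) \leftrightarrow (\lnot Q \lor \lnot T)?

Initial set: {T (((\lnot S \to (S \to Q)) \leftrightarrow ((P \lor S) \lor \lnot T)) \leftrightarrow (\lnot Q \lor \lnot T))}.
T (((\lnot S \to (S \to Q)) \leftrightarrow ((P \lor S) \lor \lnot T)) \leftrightarrow (\lnot Q \lor \lnot T)): β-rule — branch into T ((\lnot S \to (S \to Q)) \leftrightarrow ((P \lor S) \lor \lnot T)), T (\lnot Q \lor \lnot T)  //  F ((\lnot S \to (S \to Q)) \leftrightarrow ((P \lor S) \lor \lnot T)), F (\lnot Q \lor \lnot T).
  branch 1 (add T ((\lnot S \to (S \to Q)) \leftrightarrow ((P \lor S) \lor \lnot T)), T (\lnot Q \lor \lnot T)):
    T ((\lnot S \to (S \to Q)) \leftrightarrow ((P \lor S) \lor \lnot T)): β-rule — branch into T (\lnot S \to (S \to Q)), T ((P \lor S) \lor \lnot T)  //  F (\lnot S \to (S \to Q)), F ((P \lor S) \lor \lnot T).
      branch 1.1 (add T (\lnot S \to (S \to Q)), T ((P \lor S) \lor \lnot T)):
        T (\lnot Q \lor \lnot T): β-rule — branch into T \lnot Q  //  T \lnot T.
          branch 1.1.1 (add T \lnot Q):
            T (\lnot S \to (S \to Q)): β-rule — branch into F \lnot S  //  T (S \to Q).
              branch 1.1.1.1 (add F \lnot S):
                T ((P \lor S) \lor \lnot T): β-rule — branch into T (P \lor S)  //  T \lnot T.
                  branch 1.1.1.1.1 (add T (P \lor S)):
                    T (P \lor S): β-rule — branch into T P  //  T S.
                      branch 1.1.1.1.1.1 (add T P):
                        ○ open, literals {P=1, Q=0, S=1}.
                      branch 1.1.1.1.1.2 (add T S):
                        ○ open, literals {Q=0, S=1}.
                  branch 1.1.1.1.2 (add T \lnot T):
                    ○ open, literals {Q=0, S=1, T=0}.
              branch 1.1.1.2 (add T (S \to Q)):
                T ((P \lor S) \lor \lnot T): β-rule — branch into T (P \lor S)  //  T \lnot T.
                  branch 1.1.1.2.1 (add T (P \lor S)):
                    T (S \to Q): β-rule — branch into F S  //  T Q.
                      branch 1.1.1.2.1.1 (add F S):
                        T (P \lor S): β-rule — branch into T P  //  T S.
                          branch 1.1.1.2.1.1.1 (add T P):
                            ○ open, literals {P=1, Q=0, S=0}.
                          branch 1.1.1.2.1.1.2 (add T S):
                            × closes — contains both S and \lnot S.
                      branch 1.1.1.2.1.2 (add T Q):
                        × closes — contains both Q and \lnot Q.
                  branch 1.1.1.2.2 (add T \lnot T):
                    T (S \to Q): β-rule — branch into F S  //  T Q.
                      branch 1.1.1.2.2.1 (add F S):
                        ○ open, literals {Q=0, S=0, T=0}.
                      branch 1.1.1.2.2.2 (add T Q):
                        × closes — contains both Q and \lnot Q.
          branch 1.1.2 (add T \lnot T):
            T (\lnot S \to (S \to Q)): β-rule — branch into F \lnot S  //  T (S \to Q).
              branch 1.1.2.1 (add F \lnot S):
                T ((P \lor S) \lor \lnot T): β-rule — branch into T (P \lor S)  //  T \lnot T.
                  branch 1.1.2.1.1 (add T (P \lor S)):
                    T (P \lor S): β-rule — branch into T P  //  T S.
                      branch 1.1.2.1.1.1 (add T P):
                        ○ open, literals {P=1, S=1, T=0}.
                      branch 1.1.2.1.1.2 (add T S):
                        ○ open, literals {S=1, T=0}.
                  branch 1.1.2.1.2 (add T \lnot T):
                    ○ open, literals {S=1, T=0}.
              branch 1.1.2.2 (add T (S \to Q)):
                T ((P \lor S) \lor \lnot T): β-rule — branch into T (P \lor S)  //  T \lnot T.
                  branch 1.1.2.2.1 (add T (P \lor S)):
                    T (S \to Q): β-rule — branch into F S  //  T Q.
                      branch 1.1.2.2.1.1 (add F S):
                        T (P \lor S): β-rule — branch into T P  //  T S.
                          branch 1.1.2.2.1.1.1 (add T P):
                            ○ open, literals {P=1, S=0, T=0}.
                          branch 1.1.2.2.1.1.2 (add T S):
                            × closes — contains both S and \lnot S.
                      branch 1.1.2.2.1.2 (add T Q):
                        T (P \lor S): β-rule — branch into T P  //  T S.
                          branch 1.1.2.2.1.2.1 (add T P):
                            ○ open, literals {P=1, Q=1, T=0}.
                          branch 1.1.2.2.1.2.2 (add T S):
                            ○ open, literals {Q=1, S=1, T=0}.
                  branch 1.1.2.2.2 (add T \lnot T):
                    T (S \to Q): β-rule — branch into F S  //  T Q.
                      branch 1.1.2.2.2.1 (add F S):
                        ○ open, literals {S=0, T=0}.
                      branch 1.1.2.2.2.2 (add T Q):
                        ○ open, literals {Q=1, T=0}.
      branch 1.2 (add F (\lnot S \to (S \to Q)), F ((P \lor S) \lor \lnot T)):
        F (\lnot S \to (S \to Q)): α-rule — add T \lnot S, F (S \to Q).
        F ((P \lor S) \lor \lnot T): α-rule — add F (P \lor S), F \lnot T.
        F (S \to Q): α-rule — add T S, F Q.
        × closes — contains both S and \lnot S.
  branch 2 (add F ((\lnot S \to (S \to Q)) \leftrightarrow ((P \lor S) \lor \lnot T)), F (\lnot Q \lor \lnot T)):
    F (\lnot Q \lor \lnot T): α-rule — add F \lnot Q, F \lnot T.
    F ((\lnot S \to (S \to Q)) \leftrightarrow ((P \lor S) \lor \lnot T)): β-rule — branch into T (\lnot S \to (S \to Q)), F ((P \lor S) \lor \lnot T)  //  F (\lnot S \to (S \to Q)), T ((P \lor S) \lor \lnot T).
      branch 2.1 (add T (\lnot S \to (S \to Q)), F ((P \lor S) \lor \lnot T)):
        F ((P \lor S) \lor \lnot T): α-rule — add F (P \lor S), F \lnot T.
        F (P \lor S): α-rule — add F P, F S.
        T (\lnot S \to (S \to Q)): β-rule — branch into F \lnot S  //  T (S \to Q).
          branch 2.1.1 (add F \lnot S):
            × closes — contains both S and \lnot S.
          branch 2.1.2 (add T (S \to Q)):
            T (S \to Q): β-rule — branch into F S  //  T Q.
              branch 2.1.2.1 (add F S):
                ○ open, literals {P=0, Q=1, S=0, T=1}.
              branch 2.1.2.2 (add T Q):
                ○ open, literals {P=0, Q=1, S=0, T=1}.
      branch 2.2 (add F (\lnot S \to (S \to Q)), T ((P \lor S) \lor \lnot T)):
        F (\lnot S \to (S \to Q)): α-rule — add T \lnot S, F (S \to Q).
        F (S \to Q): α-rule — add T S, F Q.
        × closes — contains both S and \lnot S.
7 branches closed, 15 open.
Each open branch fixes some atoms; the unmentioned ones are free. Counting distinct full assignments: branch {P=1, Q=0, S=1} (R, T) contributes 4 new; branch {Q=0, S=1} (R, T, P) contributes 4 new; branch {Q=0, S=1, T=0} (R, P) contributes 0 new; branch {P=1, Q=0, S=0} (R, T) contributes 4 new; branch {Q=0, S=0, T=0} (R, P) contributes 2 new; branch {P=1, S=1, T=0} (Q, R) contributes 2 new; branch {S=1, T=0} (Q, R, P) contributes 2 new; branch {S=1, T=0} (Q, R, P) contributes 0 new; branch {P=1, S=0, T=0} (Q, R) contributes 2 new; branch {P=1, Q=1, T=0} (R, S) contributes 0 new; branch {Q=1, S=1, T=0} (R, P) contributes 0 new; branch {S=0, T=0} (Q, R, P) contributes 2 new; branch {Q=1, T=0} (R, S, P) contributes 0 new; branch {P=0, Q=1, S=0, T=1} (R) contributes 2 new; branch {P=0, Q=1, S=0, T=1} (R) contributes 0 new. Total: 24.

24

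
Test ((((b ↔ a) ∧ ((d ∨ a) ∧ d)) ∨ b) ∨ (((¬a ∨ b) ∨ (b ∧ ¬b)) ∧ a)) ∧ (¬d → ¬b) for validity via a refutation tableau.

Assume the negation and expand:
Initial set: {F (((((b ↔ a) ∧ ((d ∨ a) ∧ d)) ∨ b) ∨ (((¬a ∨ b) ∨ (b ∧ ¬b)) ∧ a)) ∧ (¬d → ¬b))}.
F (((((b ↔ a) ∧ ((d ∨ a) ∧ d)) ∨ b) ∨ (((¬a ∨ b) ∨ (b ∧ ¬b)) ∧ a)) ∧ (¬d → ¬b)): β-rule — branch into F ((((b ↔ a) ∧ ((d ∨ a) ∧ d)) ∨ b) ∨ (((¬a ∨ b) ∨ (b ∧ ¬b)) ∧ a))  //  F (¬d → ¬b).
  branch 1 (add F ((((b ↔ a) ∧ ((d ∨ a) ∧ d)) ∨ b) ∨ (((¬a ∨ b) ∨ (b ∧ ¬b)) ∧ a))):
    F ((((b ↔ a) ∧ ((d ∨ a) ∧ d)) ∨ b) ∨ (((¬a ∨ b) ∨ (b ∧ ¬b)) ∧ a)): α-rule — add F (((b ↔ a) ∧ ((d ∨ a) ∧ d)) ∨ b), F (((¬a ∨ b) ∨ (b ∧ ¬b)) ∧ a).
    F (((b ↔ a) ∧ ((d ∨ a) ∧ d)) ∨ b): α-rule — add F ((b ↔ a) ∧ ((d ∨ a) ∧ d)), F b.
    F (((¬a ∨ b) ∨ (b ∧ ¬b)) ∧ a): β-rule — branch into F ((¬a ∨ b) ∨ (b ∧ ¬b))  //  F a.
      branch 1.1 (add F ((¬a ∨ b) ∨ (b ∧ ¬b))):
        F ((¬a ∨ b) ∨ (b ∧ ¬b)): α-rule — add F (¬a ∨ b), F (b ∧ ¬b).
        F (¬a ∨ b): α-rule — add F ¬a, F b.
        F ((b ↔ a) ∧ ((d ∨ a) ∧ d)): β-rule — branch into F (b ↔ a)  //  F ((d ∨ a) ∧ d).
          branch 1.1.1 (add F (b ↔ a)):
            F (b ∧ ¬b): β-rule — branch into F b  //  F ¬b.
              branch 1.1.1.1 (add F b):
                F (b ↔ a): β-rule — branch into T b, F a  //  F b, T a.
                  branch 1.1.1.1.1 (add T b, F a):
                    × closes — contains both b and ¬b.
                  branch 1.1.1.1.2 (add F b, T a):
                    ○ open, literals {a=T, b=F}.
              branch 1.1.1.2 (add F ¬b):
                × closes — contains both b and ¬b.
          branch 1.1.2 (add F ((d ∨ a) ∧ d)):
            F (b ∧ ¬b): β-rule — branch into F b  //  F ¬b.
              branch 1.1.2.1 (add F b):
                F ((d ∨ a) ∧ d): β-rule — branch into F (d ∨ a)  //  F d.
                  branch 1.1.2.1.1 (add F (d ∨ a)):
                    F (d ∨ a): α-rule — add F d, F a.
                    × closes — contains both a and ¬a.
                  branch 1.1.2.1.2 (add F d):
                    ○ open, literals {a=T, b=F, d=F}.
              branch 1.1.2.2 (add F ¬b):
                × closes — contains both b and ¬b.
      branch 1.2 (add F a):
        F ((b ↔ a) ∧ ((d ∨ a) ∧ d)): β-rule — branch into F (b ↔ a)  //  F ((d ∨ a) ∧ d).
          branch 1.2.1 (add F (b ↔ a)):
            F (b ↔ a): β-rule — branch into T b, F a  //  F b, T a.
              branch 1.2.1.1 (add T b, F a):
                × closes — contains both b and ¬b.
              branch 1.2.1.2 (add F b, T a):
                × closes — contains both a and ¬a.
          branch 1.2.2 (add F ((d ∨ a) ∧ d)):
            F ((d ∨ a) ∧ d): β-rule — branch into F (d ∨ a)  //  F d.
              branch 1.2.2.1 (add F (d ∨ a)):
                F (d ∨ a): α-rule — add F d, F a.
                ○ open, literals {a=F, b=F, d=F}.
              branch 1.2.2.2 (add F d):
                ○ open, literals {a=F, b=F, d=F}.
  branch 2 (add F (¬d → ¬b)):
    F (¬d → ¬b): α-rule — add T ¬d, F ¬b.
    ○ open, literals {b=T, d=F}.
6 branches closed, 5 open.
An open branch gives a countermodel: a=T, b=F (unmentioned atoms arbitrary); under it the original formula is false.

Not valid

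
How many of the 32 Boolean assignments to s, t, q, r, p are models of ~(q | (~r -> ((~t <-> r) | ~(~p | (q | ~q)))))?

4

Initial set: {T ~(q | (~r -> ((~t <-> r) | ~(~p | (q | ~q)))))}.
T ~(q | (~r -> ((~t <-> r) | ~(~p | (q | ~q))))): α-rule — add F q, F (~r -> ((~t <-> r) | ~(~p | (q | ~q)))).
F (~r -> ((~t <-> r) | ~(~p | (q | ~q)))): α-rule — add T ~r, F ((~t <-> r) | ~(~p | (q | ~q))).
F ((~t <-> r) | ~(~p | (q | ~q))): α-rule — add F (~t <-> r), F ~(~p | (q | ~q)).
F (~t <-> r): β-rule — branch into T ~t, F r  //  F ~t, T r.
  branch 1 (add T ~t, F r):
    F ~(~p | (q | ~q)): β-rule — branch into T ~p  //  T (q | ~q).
      branch 1.1 (add T ~p):
        ○ open, literals {p=0, q=0, r=0, t=0}.
      branch 1.2 (add T (q | ~q)):
        T (q | ~q): β-rule — branch into T q  //  T ~q.
          branch 1.2.1 (add T q):
            × closes — contains both q and ~q.
          branch 1.2.2 (add T ~q):
            ○ open, literals {q=0, r=0, t=0}.
  branch 2 (add F ~t, T r):
    × closes — contains both r and ~r.
2 branches closed, 2 open.
Each open branch fixes some atoms; the unmentioned ones are free. Counting distinct full assignments: branch {p=0, q=0, r=0, t=0} (s) contributes 2 new; branch {q=0, r=0, t=0} (s, p) contributes 2 new. Total: 4.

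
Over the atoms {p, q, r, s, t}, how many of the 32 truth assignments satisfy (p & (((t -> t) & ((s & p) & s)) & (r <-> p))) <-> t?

16

Initial set: {((p & (((t -> t) & ((s & p) & s)) & (r <-> p))) <-> t)}.
((p & (((t -> t) & ((s & p) & s)) & (r <-> p))) <-> t): β-rule — branch into (p & (((t -> t) & ((s & p) & s)) & (r <-> p))), t  //  ~(p & (((t -> t) & ((s & p) & s)) & (r <-> p))), ~t.
  branch 1 (add (p & (((t -> t) & ((s & p) & s)) & (r <-> p))), t):
    (p & (((t -> t) & ((s & p) & s)) & (r <-> p))): α-rule — add p, (((t -> t) & ((s & p) & s)) & (r <-> p)).
    (((t -> t) & ((s & p) & s)) & (r <-> p)): α-rule — add ((t -> t) & ((s & p) & s)), (r <-> p).
    ((t -> t) & ((s & p) & s)): α-rule — add (t -> t), ((s & p) & s).
    ((s & p) & s): α-rule — add (s & p), s.
    (s & p): α-rule — add s, p.
    (r <-> p): β-rule — branch into r, p  //  ~r, ~p.
      branch 1.1 (add r, p):
        (t -> t): β-rule — branch into ~t  //  t.
          branch 1.1.1 (add ~t):
            × closes — contains both t and ~t.
          branch 1.1.2 (add t):
            ○ open, literals {p=true, r=true, s=true, t=true}.
      branch 1.2 (add ~r, ~p):
        × closes — contains both p and ~p.
  branch 2 (add ~(p & (((t -> t) & ((s & p) & s)) & (r <-> p))), ~t):
    ~(p & (((t -> t) & ((s & p) & s)) & (r <-> p))): β-rule — branch into ~p  //  ~(((t -> t) & ((s & p) & s)) & (r <-> p)).
      branch 2.1 (add ~p):
        ○ open, literals {p=false, t=false}.
      branch 2.2 (add ~(((t -> t) & ((s & p) & s)) & (r <-> p))):
        ~(((t -> t) & ((s & p) & s)) & (r <-> p)): β-rule — branch into ~((t -> t) & ((s & p) & s))  //  ~(r <-> p).
          branch 2.2.1 (add ~((t -> t) & ((s & p) & s))):
            ~((t -> t) & ((s & p) & s)): β-rule — branch into ~(t -> t)  //  ~((s & p) & s).
              branch 2.2.1.1 (add ~(t -> t)):
                ~(t -> t): α-rule — add t, ~t.
                × closes — contains both t and ~t.
              branch 2.2.1.2 (add ~((s & p) & s)):
                ~((s & p) & s): β-rule — branch into ~(s & p)  //  ~s.
                  branch 2.2.1.2.1 (add ~(s & p)):
                    ~(s & p): β-rule — branch into ~s  //  ~p.
                      branch 2.2.1.2.1.1 (add ~s):
                        ○ open, literals {s=false, t=false}.
                      branch 2.2.1.2.1.2 (add ~p):
                        ○ open, literals {p=false, t=false}.
                  branch 2.2.1.2.2 (add ~s):
                    ○ open, literals {s=false, t=false}.
          branch 2.2.2 (add ~(r <-> p)):
            ~(r <-> p): β-rule — branch into r, ~p  //  ~r, p.
              branch 2.2.2.1 (add r, ~p):
                ○ open, literals {p=false, r=true, t=false}.
              branch 2.2.2.2 (add ~r, p):
                ○ open, literals {p=true, r=false, t=false}.
3 branches closed, 7 open.
Each open branch fixes some atoms; the unmentioned ones are free. Counting distinct full assignments: branch {p=true, r=true, s=true, t=true} (q) contributes 2 new; branch {p=false, t=false} (q, r, s) contributes 8 new; branch {s=false, t=false} (p, q, r) contributes 4 new; branch {p=false, t=false} (q, r, s) contributes 0 new; branch {s=false, t=false} (p, q, r) contributes 0 new; branch {p=false, r=true, t=false} (q, s) contributes 0 new; branch {p=true, r=false, t=false} (q, s) contributes 2 new. Total: 16.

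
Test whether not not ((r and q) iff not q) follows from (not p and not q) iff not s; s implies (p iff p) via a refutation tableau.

No

Initial set: {((not p and not q) iff not s); (s implies (p iff p)); not not not ((r and q) iff not q)}.
not not not ((r and q) iff not q): drop double negation, giving not ((r and q) iff not q).
((not p and not q) iff not s): β-rule — branch into (not p and not q), not s  //  not (not p and not q), not not s.
  branch 1 (add (not p and not q), not s):
    (not p and not q): α-rule — add not p, not q.
    (s implies (p iff p)): β-rule — branch into not s  //  (p iff p).
      branch 1.1 (add not s):
        not ((r and q) iff not q): β-rule — branch into (r and q), not not q  //  not (r and q), not q.
          branch 1.1.1 (add (r and q), not not q):
            × closes — contains both q and not q.
          branch 1.1.2 (add not (r and q), not q):
            not (r and q): β-rule — branch into not r  //  not q.
              branch 1.1.2.1 (add not r):
                ○ open, literals {p=F, q=F, r=F, s=F}.
              branch 1.1.2.2 (add not q):
                ○ open, literals {p=F, q=F, s=F}.
      branch 1.2 (add (p iff p)):
        not ((r and q) iff not q): β-rule — branch into (r and q), not not q  //  not (r and q), not q.
          branch 1.2.1 (add (r and q), not not q):
            × closes — contains both q and not q.
          branch 1.2.2 (add not (r and q), not q):
            (p iff p): β-rule — branch into p, p  //  not p, not p.
              branch 1.2.2.1 (add p, p):
                × closes — contains both p and not p.
              branch 1.2.2.2 (add not p, not p):
                not (r and q): β-rule — branch into not r  //  not q.
                  branch 1.2.2.2.1 (add not r):
                    ○ open, literals {p=F, q=F, r=F, s=F}.
                  branch 1.2.2.2.2 (add not q):
                    ○ open, literals {p=F, q=F, s=F}.
  branch 2 (add not (not p and not q), not not s):
    (s implies (p iff p)): β-rule — branch into not s  //  (p iff p).
      branch 2.1 (add not s):
        × closes — contains both s and not s.
      branch 2.2 (add (p iff p)):
        not ((r and q) iff not q): β-rule — branch into (r and q), not not q  //  not (r and q), not q.
          branch 2.2.1 (add (r and q), not not q):
            (r and q): α-rule — add r, q.
            not (not p and not q): β-rule — branch into not not p  //  not not q.
              branch 2.2.1.1 (add not not p):
                (p iff p): β-rule — branch into p, p  //  not p, not p.
                  branch 2.2.1.1.1 (add p, p):
                    ○ open, literals {p=T, q=T, r=T, s=T}.
                  branch 2.2.1.1.2 (add not p, not p):
                    × closes — contains both p and not p.
              branch 2.2.1.2 (add not not q):
                (p iff p): β-rule — branch into p, p  //  not p, not p.
                  branch 2.2.1.2.1 (add p, p):
                    ○ open, literals {p=T, q=T, r=T, s=T}.
                  branch 2.2.1.2.2 (add not p, not p):
                    ○ open, literals {p=F, q=T, r=T, s=T}.
          branch 2.2.2 (add not (r and q), not q):
            not (not p and not q): β-rule — branch into not not p  //  not not q.
              branch 2.2.2.1 (add not not p):
                (p iff p): β-rule — branch into p, p  //  not p, not p.
                  branch 2.2.2.1.1 (add p, p):
                    not (r and q): β-rule — branch into not r  //  not q.
                      branch 2.2.2.1.1.1 (add not r):
                        ○ open, literals {p=T, q=F, r=F, s=T}.
                      branch 2.2.2.1.1.2 (add not q):
                        ○ open, literals {p=T, q=F, s=T}.
                  branch 2.2.2.1.2 (add not p, not p):
                    × closes — contains both p and not p.
              branch 2.2.2.2 (add not not q):
                × closes — contains both q and not q.
7 branches closed, 9 open.
An open branch gives a countermodel: p=F, q=F, r=F, s=F (unmentioned atoms arbitrary); the premises hold there but the conclusion fails.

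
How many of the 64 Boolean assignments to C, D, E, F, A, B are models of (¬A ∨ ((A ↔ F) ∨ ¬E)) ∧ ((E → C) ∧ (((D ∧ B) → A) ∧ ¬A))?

Initial set: {T ((¬A ∨ ((A ↔ F) ∨ ¬E)) ∧ ((E → C) ∧ (((D ∧ B) → A) ∧ ¬A)))}.
T ((¬A ∨ ((A ↔ F) ∨ ¬E)) ∧ ((E → C) ∧ (((D ∧ B) → A) ∧ ¬A))): α-rule — add T (¬A ∨ ((A ↔ F) ∨ ¬E)), T ((E → C) ∧ (((D ∧ B) → A) ∧ ¬A)).
T ((E → C) ∧ (((D ∧ B) → A) ∧ ¬A)): α-rule — add T (E → C), T (((D ∧ B) → A) ∧ ¬A).
T (((D ∧ B) → A) ∧ ¬A): α-rule — add T ((D ∧ B) → A), T ¬A.
T (¬A ∨ ((A ↔ F) ∨ ¬E)): β-rule — branch into T ¬A  //  T ((A ↔ F) ∨ ¬E).
  branch 1 (add T ¬A):
    T (E → C): β-rule — branch into F E  //  T C.
      branch 1.1 (add F E):
        T ((D ∧ B) → A): β-rule — branch into F (D ∧ B)  //  T A.
          branch 1.1.1 (add F (D ∧ B)):
            F (D ∧ B): β-rule — branch into F D  //  F B.
              branch 1.1.1.1 (add F D):
                ○ open, literals {A=0, D=0, E=0}.
              branch 1.1.1.2 (add F B):
                ○ open, literals {A=0, B=0, E=0}.
          branch 1.1.2 (add T A):
            × closes — contains both A and ¬A.
      branch 1.2 (add T C):
        T ((D ∧ B) → A): β-rule — branch into F (D ∧ B)  //  T A.
          branch 1.2.1 (add F (D ∧ B)):
            F (D ∧ B): β-rule — branch into F D  //  F B.
              branch 1.2.1.1 (add F D):
                ○ open, literals {A=0, C=1, D=0}.
              branch 1.2.1.2 (add F B):
                ○ open, literals {A=0, B=0, C=1}.
          branch 1.2.2 (add T A):
            × closes — contains both A and ¬A.
  branch 2 (add T ((A ↔ F) ∨ ¬E)):
    T (E → C): β-rule — branch into F E  //  T C.
      branch 2.1 (add F E):
        T ((D ∧ B) → A): β-rule — branch into F (D ∧ B)  //  T A.
          branch 2.1.1 (add F (D ∧ B)):
            T ((A ↔ F) ∨ ¬E): β-rule — branch into T (A ↔ F)  //  T ¬E.
              branch 2.1.1.1 (add T (A ↔ F)):
                F (D ∧ B): β-rule — branch into F D  //  F B.
                  branch 2.1.1.1.1 (add F D):
                    T (A ↔ F): β-rule — branch into T A, T F  //  F A, F F.
                      branch 2.1.1.1.1.1 (add T A, T F):
                        × closes — contains both A and ¬A.
                      branch 2.1.1.1.1.2 (add F A, F F):
                        ○ open, literals {A=0, D=0, E=0, F=0}.
                  branch 2.1.1.1.2 (add F B):
                    T (A ↔ F): β-rule — branch into T A, T F  //  F A, F F.
                      branch 2.1.1.1.2.1 (add T A, T F):
                        × closes — contains both A and ¬A.
                      branch 2.1.1.1.2.2 (add F A, F F):
                        ○ open, literals {A=0, B=0, E=0, F=0}.
              branch 2.1.1.2 (add T ¬E):
                F (D ∧ B): β-rule — branch into F D  //  F B.
                  branch 2.1.1.2.1 (add F D):
                    ○ open, literals {A=0, D=0, E=0}.
                  branch 2.1.1.2.2 (add F B):
                    ○ open, literals {A=0, B=0, E=0}.
          branch 2.1.2 (add T A):
            × closes — contains both A and ¬A.
      branch 2.2 (add T C):
        T ((D ∧ B) → A): β-rule — branch into F (D ∧ B)  //  T A.
          branch 2.2.1 (add F (D ∧ B)):
            T ((A ↔ F) ∨ ¬E): β-rule — branch into T (A ↔ F)  //  T ¬E.
              branch 2.2.1.1 (add T (A ↔ F)):
                F (D ∧ B): β-rule — branch into F D  //  F B.
                  branch 2.2.1.1.1 (add F D):
                    T (A ↔ F): β-rule — branch into T A, T F  //  F A, F F.
                      branch 2.2.1.1.1.1 (add T A, T F):
                        × closes — contains both A and ¬A.
                      branch 2.2.1.1.1.2 (add F A, F F):
                        ○ open, literals {A=0, C=1, D=0, F=0}.
                  branch 2.2.1.1.2 (add F B):
                    T (A ↔ F): β-rule — branch into T A, T F  //  F A, F F.
                      branch 2.2.1.1.2.1 (add T A, T F):
                        × closes — contains both A and ¬A.
                      branch 2.2.1.1.2.2 (add F A, F F):
                        ○ open, literals {A=0, B=0, C=1, F=0}.
              branch 2.2.1.2 (add T ¬E):
                F (D ∧ B): β-rule — branch into F D  //  F B.
                  branch 2.2.1.2.1 (add F D):
                    ○ open, literals {A=0, C=1, D=0, E=0}.
                  branch 2.2.1.2.2 (add F B):
                    ○ open, literals {A=0, B=0, C=1, E=0}.
          branch 2.2.2 (add T A):
            × closes — contains both A and ¬A.
8 branches closed, 12 open.
Each open branch fixes some atoms; the unmentioned ones are free. Counting distinct full assignments: branch {A=0, D=0, E=0} (C, F, B) contributes 8 new; branch {A=0, B=0, E=0} (C, D, F) contributes 4 new; branch {A=0, C=1, D=0} (E, F, B) contributes 4 new; branch {A=0, B=0, C=1} (D, E, F) contributes 2 new; branch {A=0, D=0, E=0, F=0} (C, B) contributes 0 new; branch {A=0, B=0, E=0, F=0} (C, D) contributes 0 new; branch {A=0, D=0, E=0} (C, F, B) contributes 0 new; branch {A=0, B=0, E=0} (C, D, F) contributes 0 new; branch {A=0, C=1, D=0, F=0} (E, B) contributes 0 new; branch {A=0, B=0, C=1, F=0} (D, E) contributes 0 new; branch {A=0, C=1, D=0, E=0} (F, B) contributes 0 new; branch {A=0, B=0, C=1, E=0} (D, F) contributes 0 new. Total: 18.

18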